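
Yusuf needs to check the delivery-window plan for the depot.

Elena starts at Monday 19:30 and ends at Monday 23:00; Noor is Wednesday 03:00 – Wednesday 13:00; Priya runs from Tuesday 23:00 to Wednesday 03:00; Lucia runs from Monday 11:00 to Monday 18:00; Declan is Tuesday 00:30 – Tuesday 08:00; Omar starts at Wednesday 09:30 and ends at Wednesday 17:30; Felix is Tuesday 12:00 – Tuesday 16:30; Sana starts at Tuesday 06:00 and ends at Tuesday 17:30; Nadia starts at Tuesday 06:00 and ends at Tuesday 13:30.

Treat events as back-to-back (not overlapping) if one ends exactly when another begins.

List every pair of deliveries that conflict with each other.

Sorted by start: Lucia, Elena, Declan, Nadia, Sana, Felix, Priya, Noor, Omar.
Elena starts after Lucia ends; Lucia is clear from here.
Declan starts after Elena ends; Elena is clear from here.
Nadia starts before Declan ends → Declan and Nadia overlap.
Sana starts before Declan ends → Declan and Sana overlap.
Felix starts after Declan ends; Declan is clear from here.
Sana starts before Nadia ends → Nadia and Sana overlap.
Felix starts before Nadia ends → Nadia and Felix overlap.
Priya starts after Nadia ends; Nadia is clear from here.
Felix starts before Sana ends → Sana and Felix overlap.
Priya starts after Sana ends; Sana is clear from here.
Priya starts after Felix ends; Felix is clear from here.
Noor starts exactly when Priya ends (back-to-back, no overlap); Priya is clear from here.
Omar starts before Noor ends → Noor and Omar overlap.

Declan & Nadia, Declan & Sana, Felix & Nadia, Felix & Sana, Nadia & Sana, Noor & Omar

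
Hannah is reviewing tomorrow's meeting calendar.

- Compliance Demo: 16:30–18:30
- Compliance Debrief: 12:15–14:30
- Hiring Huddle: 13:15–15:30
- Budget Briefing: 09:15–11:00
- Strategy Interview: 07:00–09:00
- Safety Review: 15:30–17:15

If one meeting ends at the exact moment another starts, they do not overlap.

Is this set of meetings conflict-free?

Check each pair: they overlap iff neither finishes before the other starts.
Sorted by start: Strategy Interview, Budget Briefing, Compliance Debrief, Hiring Huddle, Safety Review, Compliance Demo.
Budget Briefing starts after Strategy Interview ends, so nothing later overlaps Strategy Interview either.
Compliance Debrief starts after Budget Briefing ends, so nothing later overlaps Budget Briefing either.
Hiring Huddle starts before Compliance Debrief ends → Compliance Debrief and Hiring Huddle overlap.
That's a conflict, so the schedule is not conflict-free.

No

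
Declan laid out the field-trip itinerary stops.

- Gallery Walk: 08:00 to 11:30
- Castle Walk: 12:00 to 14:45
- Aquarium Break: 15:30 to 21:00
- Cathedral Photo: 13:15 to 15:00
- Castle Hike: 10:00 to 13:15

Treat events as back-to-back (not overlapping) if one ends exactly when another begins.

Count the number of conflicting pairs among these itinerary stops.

Sorted by start: Gallery Walk, Castle Hike, Castle Walk, Cathedral Photo, Aquarium Break.
Castle Hike starts before Gallery Walk ends → Gallery Walk and Castle Hike overlap.
Castle Walk starts after Gallery Walk ends — done with Gallery Walk.
Castle Walk starts before Castle Hike ends → Castle Hike and Castle Walk overlap.
Cathedral Photo starts exactly when Castle Hike ends (back-to-back, no overlap) — done with Castle Hike.
Cathedral Photo starts before Castle Walk ends → Castle Walk and Cathedral Photo overlap.
Aquarium Break starts after Castle Walk ends.
Aquarium Break starts after Cathedral Photo ends.
Overlapping pairs: Castle Hike & Castle Walk, Castle Hike & Gallery Walk, Castle Walk & Cathedral Photo — 3 in total.

3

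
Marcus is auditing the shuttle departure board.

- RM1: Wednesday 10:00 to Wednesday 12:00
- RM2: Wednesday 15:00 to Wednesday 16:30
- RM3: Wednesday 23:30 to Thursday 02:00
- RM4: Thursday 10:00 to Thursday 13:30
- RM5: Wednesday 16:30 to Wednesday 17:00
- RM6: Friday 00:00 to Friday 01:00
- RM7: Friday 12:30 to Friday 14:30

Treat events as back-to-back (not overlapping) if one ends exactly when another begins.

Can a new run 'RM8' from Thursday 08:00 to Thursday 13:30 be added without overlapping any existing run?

No — it overlaps RM4

RM1: ends Wednesday 12:00 at or before RM8 starts Thursday 08:00 → clear.
RM2: ends Wednesday 16:30 at or before RM8 starts Thursday 08:00 → clear.
RM5: ends Wednesday 17:00 at or before RM8 starts Thursday 08:00 → clear.
RM3: ends Thursday 02:00 at or before RM8 starts Thursday 08:00 → clear.
RM4: starts Thursday 10:00 before RM8 ends Thursday 13:30, and ends Thursday 13:30 after RM8 starts Thursday 08:00 → overlap.
RM6: starts Friday 00:00 at or after RM8 ends Thursday 13:30 → clear.
RM7: starts Friday 12:30 at or after RM8 ends Thursday 13:30 → clear.
RM8 overlaps RM4.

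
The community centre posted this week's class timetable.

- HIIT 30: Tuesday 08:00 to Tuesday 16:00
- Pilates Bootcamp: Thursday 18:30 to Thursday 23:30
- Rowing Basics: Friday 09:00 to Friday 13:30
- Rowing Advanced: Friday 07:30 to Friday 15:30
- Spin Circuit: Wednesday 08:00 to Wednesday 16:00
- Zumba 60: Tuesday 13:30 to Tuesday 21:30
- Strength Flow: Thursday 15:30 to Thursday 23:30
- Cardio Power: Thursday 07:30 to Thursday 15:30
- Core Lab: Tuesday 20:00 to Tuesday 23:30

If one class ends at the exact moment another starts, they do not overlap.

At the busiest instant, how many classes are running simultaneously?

Sort all start/end points and keep a running count:
Tuesday 08:00 start HIIT 30 → 1
Tuesday 13:30 start Zumba 60 → 2
Tuesday 16:00 end HIIT 30 → 1
Tuesday 20:00 start Core Lab → 2
Tuesday 21:30 end Zumba 60 → 1
Tuesday 23:30 end Core Lab → 0
Wednesday 08:00 start Spin Circuit → 1
Wednesday 16:00 end Spin Circuit → 0
Thursday 07:30 start Cardio Power → 1
Thursday 15:30 end Cardio Power → 0
Thursday 15:30 start Strength Flow → 1
Thursday 18:30 start Pilates Bootcamp → 2
Thursday 23:30 end Pilates Bootcamp → 1
Thursday 23:30 end Strength Flow → 0
Friday 07:30 start Rowing Advanced → 1
Friday 09:00 start Rowing Basics → 2
Friday 13:30 end Rowing Basics → 1
Friday 15:30 end Rowing Advanced → 0
Peak is 2, at Tuesday 13:30 (HIIT 30, Zumba 60).

2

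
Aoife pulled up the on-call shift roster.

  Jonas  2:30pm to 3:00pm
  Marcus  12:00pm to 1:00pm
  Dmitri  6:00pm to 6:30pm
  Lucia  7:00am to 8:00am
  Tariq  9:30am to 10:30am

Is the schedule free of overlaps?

Yes

Sorted by start: Lucia, Tariq, Marcus, Jonas, Dmitri.
Tariq starts after Lucia ends, so Lucia has no further overlaps.
Marcus starts after Tariq ends, so Tariq has no further overlaps.
Jonas starts after Marcus ends, so Marcus has no further overlaps.
Dmitri starts after Jonas ends.
Every pair is clear; the schedule has no overlaps.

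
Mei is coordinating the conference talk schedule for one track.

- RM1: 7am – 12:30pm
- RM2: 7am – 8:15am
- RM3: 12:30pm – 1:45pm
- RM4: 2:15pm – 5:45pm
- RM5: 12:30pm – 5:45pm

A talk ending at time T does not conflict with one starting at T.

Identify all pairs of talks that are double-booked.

Sorted by start: RM1, RM2, RM3, RM5, RM4.
RM2 starts before RM1 ends → RM1 and RM2 overlap.
RM3 starts exactly when RM1 ends (back-to-back, no overlap) — done with RM1.
RM3 starts after RM2 ends — done with RM2.
RM5 starts before RM3 ends → RM3 and RM5 overlap.
RM4 starts after RM3 ends.
RM4 starts before RM5 ends → RM5 and RM4 overlap.

RM1 & RM2, RM3 & RM5, RM4 & RM5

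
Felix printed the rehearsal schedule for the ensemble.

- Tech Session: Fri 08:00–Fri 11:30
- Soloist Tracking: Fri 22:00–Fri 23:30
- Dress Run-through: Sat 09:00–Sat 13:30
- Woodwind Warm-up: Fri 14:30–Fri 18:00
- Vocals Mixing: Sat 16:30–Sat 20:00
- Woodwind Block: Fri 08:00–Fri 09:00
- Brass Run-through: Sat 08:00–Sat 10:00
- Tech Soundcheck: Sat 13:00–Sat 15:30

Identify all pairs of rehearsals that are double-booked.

Two intervals overlap when each starts before the other ends.
Sorted by start: Woodwind Block, Tech Session, Woodwind Warm-up, Soloist Tracking, Brass Run-through, Dress Run-through, Tech Soundcheck, Vocals Mixing.
Tech Session starts before Woodwind Block ends → Woodwind Block and Tech Session overlap.
Woodwind Warm-up starts after Woodwind Block ends; Woodwind Block is clear from here.
Woodwind Warm-up starts after Tech Session ends; Tech Session is clear from here.
Soloist Tracking starts after Woodwind Warm-up ends; Woodwind Warm-up is clear from here.
Brass Run-through starts after Soloist Tracking ends; Soloist Tracking is clear from here.
Dress Run-through starts before Brass Run-through ends → Brass Run-through and Dress Run-through overlap.
Tech Soundcheck starts after Brass Run-through ends; Brass Run-through is clear from here.
Tech Soundcheck starts before Dress Run-through ends → Dress Run-through and Tech Soundcheck overlap.
Vocals Mixing starts after Dress Run-through ends.
Vocals Mixing starts after Tech Soundcheck ends.

Brass Run-through & Dress Run-through, Dress Run-through & Tech Soundcheck, Tech Session & Woodwind Block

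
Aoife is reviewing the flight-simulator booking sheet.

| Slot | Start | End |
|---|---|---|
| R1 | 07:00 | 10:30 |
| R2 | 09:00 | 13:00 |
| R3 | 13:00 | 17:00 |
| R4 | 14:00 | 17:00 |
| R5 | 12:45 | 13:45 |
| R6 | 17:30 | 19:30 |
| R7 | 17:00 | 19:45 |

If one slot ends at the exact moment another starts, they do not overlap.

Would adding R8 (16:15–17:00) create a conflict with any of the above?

Yes — it overlaps R3, R4

R1: ends 10:30 at or before R8 starts 16:15 → clear.
R2: ends 13:00 at or before R8 starts 16:15 → clear.
R5: ends 13:45 at or before R8 starts 16:15 → clear.
R3: starts 13:00 before R8 ends 17:00, and ends 17:00 after R8 starts 16:15 → overlap.
R4: starts 14:00 before R8 ends 17:00, and ends 17:00 after R8 starts 16:15 → overlap.
R7: starts 17:00 at or after R8 ends 17:00 → clear.
R6: starts 17:30 at or after R8 ends 17:00 → clear.
R8 overlaps R3, R4.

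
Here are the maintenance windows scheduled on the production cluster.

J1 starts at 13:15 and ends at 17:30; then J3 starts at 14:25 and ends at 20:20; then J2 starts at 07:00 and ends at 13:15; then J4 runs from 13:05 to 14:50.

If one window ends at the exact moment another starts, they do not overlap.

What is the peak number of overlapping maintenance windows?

Walk through starts and ends in time order (an end at T is processed before a start at T):
07:00 start J2 → 1
13:05 start J4 → 2
13:15 end J2 → 1
13:15 start J1 → 2
14:25 start J3 → 3
14:50 end J4 → 2
17:30 end J1 → 1
20:20 end J3 → 0
Peak is 3, at 14:25 (J1, J3, J4).

3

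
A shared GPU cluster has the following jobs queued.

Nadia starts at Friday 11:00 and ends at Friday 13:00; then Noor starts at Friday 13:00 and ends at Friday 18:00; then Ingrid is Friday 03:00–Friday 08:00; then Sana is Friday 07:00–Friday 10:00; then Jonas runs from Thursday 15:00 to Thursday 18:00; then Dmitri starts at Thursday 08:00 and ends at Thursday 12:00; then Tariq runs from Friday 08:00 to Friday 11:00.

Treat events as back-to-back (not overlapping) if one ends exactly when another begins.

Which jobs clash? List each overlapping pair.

Two intervals overlap when each starts before the other ends.
Sorted by start: Dmitri, Jonas, Ingrid, Sana, Tariq, Nadia, Noor.
Jonas starts after Dmitri ends; Dmitri is clear from here.
Ingrid starts after Jonas ends; Jonas is clear from here.
Sana starts before Ingrid ends → Ingrid and Sana overlap.
Tariq starts exactly when Ingrid ends (back-to-back, no overlap); Ingrid is clear from here.
Tariq starts before Sana ends → Sana and Tariq overlap.
Nadia starts after Sana ends; Sana is clear from here.
Nadia starts exactly when Tariq ends (back-to-back, no overlap); Tariq is clear from here.
Noor starts exactly when Nadia ends (back-to-back, no overlap).

Ingrid & Sana, Sana & Tariq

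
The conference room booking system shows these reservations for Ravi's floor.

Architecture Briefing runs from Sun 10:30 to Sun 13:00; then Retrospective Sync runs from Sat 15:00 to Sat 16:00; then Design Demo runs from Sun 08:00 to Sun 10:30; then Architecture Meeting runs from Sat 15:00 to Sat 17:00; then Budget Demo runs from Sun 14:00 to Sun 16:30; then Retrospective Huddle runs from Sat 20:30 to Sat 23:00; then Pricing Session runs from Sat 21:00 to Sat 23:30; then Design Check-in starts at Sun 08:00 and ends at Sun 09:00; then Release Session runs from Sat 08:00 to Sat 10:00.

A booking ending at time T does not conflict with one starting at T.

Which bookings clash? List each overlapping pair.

Sorted by start: Release Session, Architecture Meeting, Retrospective Sync, Retrospective Huddle, Pricing Session, Design Check-in, Design Demo, Architecture Briefing, Budget Demo.
Architecture Meeting starts after Release Session ends; Release Session is clear from here.
Retrospective Sync starts before Architecture Meeting ends → Architecture Meeting and Retrospective Sync overlap.
Retrospective Huddle starts after Architecture Meeting ends; Architecture Meeting is clear from here.
Retrospective Huddle starts after Retrospective Sync ends; Retrospective Sync is clear from here.
Pricing Session starts before Retrospective Huddle ends → Retrospective Huddle and Pricing Session overlap.
Design Check-in starts after Retrospective Huddle ends; Retrospective Huddle is clear from here.
Design Check-in starts after Pricing Session ends; Pricing Session is clear from here.
Design Demo starts before Design Check-in ends → Design Check-in and Design Demo overlap.
Architecture Briefing starts after Design Check-in ends; Design Check-in is clear from here.
Architecture Briefing starts exactly when Design Demo ends (back-to-back, no overlap); Design Demo is clear from here.
Budget Demo starts after Architecture Briefing ends.

Architecture Meeting & Retrospective Sync, Design Check-in & Design Demo, Pricing Session & Retrospective Huddle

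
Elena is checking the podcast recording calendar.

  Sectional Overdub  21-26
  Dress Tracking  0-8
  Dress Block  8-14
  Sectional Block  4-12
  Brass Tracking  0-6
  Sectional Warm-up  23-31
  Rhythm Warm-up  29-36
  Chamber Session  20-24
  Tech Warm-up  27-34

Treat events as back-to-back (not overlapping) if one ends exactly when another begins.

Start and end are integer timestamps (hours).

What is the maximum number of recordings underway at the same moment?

Sweep the timeline, counting +1 at each start and −1 at each end (ends before starts at a tie):
0 start Brass Tracking → 1
0 start Dress Tracking → 2
4 start Sectional Block → 3
6 end Brass Tracking → 2
8 end Dress Tracking → 1
8 start Dress Block → 2
12 end Sectional Block → 1
14 end Dress Block → 0
20 start Chamber Session → 1
21 start Sectional Overdub → 2
23 start Sectional Warm-up → 3
24 end Chamber Session → 2
26 end Sectional Overdub → 1
27 start Tech Warm-up → 2
29 start Rhythm Warm-up → 3
31 end Sectional Warm-up → 2
34 end Tech Warm-up → 1
36 end Rhythm Warm-up → 0
Peak is 3, at 4 (Brass Tracking, Dress Tracking, Sectional Block).

3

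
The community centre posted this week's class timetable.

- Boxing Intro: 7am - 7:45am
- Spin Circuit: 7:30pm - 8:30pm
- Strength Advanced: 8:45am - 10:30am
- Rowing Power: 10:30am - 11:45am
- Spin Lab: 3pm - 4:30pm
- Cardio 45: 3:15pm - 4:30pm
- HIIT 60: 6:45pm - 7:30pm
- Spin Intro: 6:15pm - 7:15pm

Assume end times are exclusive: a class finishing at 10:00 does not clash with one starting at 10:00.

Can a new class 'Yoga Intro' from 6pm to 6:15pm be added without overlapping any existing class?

Boxing Intro: ends 7:45am at or before Yoga Intro starts 6pm → clear.
Strength Advanced: ends 10:30am at or before Yoga Intro starts 6pm → clear.
Rowing Power: ends 11:45am at or before Yoga Intro starts 6pm → clear.
Spin Lab: ends 4:30pm at or before Yoga Intro starts 6pm → clear.
Cardio 45: ends 4:30pm at or before Yoga Intro starts 6pm → clear.
Spin Intro: starts 6:15pm at or after Yoga Intro ends 6:15pm → clear.
HIIT 60: starts 6:45pm at or after Yoga Intro ends 6:15pm → clear.
Spin Circuit: starts 7:30pm at or after Yoga Intro ends 6:15pm → clear.

Yes — the slot is free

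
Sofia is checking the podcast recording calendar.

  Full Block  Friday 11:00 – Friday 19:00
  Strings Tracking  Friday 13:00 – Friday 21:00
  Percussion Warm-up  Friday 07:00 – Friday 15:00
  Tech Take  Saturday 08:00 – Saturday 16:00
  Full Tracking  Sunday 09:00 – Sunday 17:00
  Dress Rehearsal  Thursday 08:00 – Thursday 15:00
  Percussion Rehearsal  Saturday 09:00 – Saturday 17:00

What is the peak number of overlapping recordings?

3

Sweep the timeline, counting +1 at each start and −1 at each end (ends before starts at a tie):
Thursday 08:00 start Dress Rehearsal → 1
Thursday 15:00 end Dress Rehearsal → 0
Friday 07:00 start Percussion Warm-up → 1
Friday 11:00 start Full Block → 2
Friday 13:00 start Strings Tracking → 3
Friday 15:00 end Percussion Warm-up → 2
Friday 19:00 end Full Block → 1
Friday 21:00 end Strings Tracking → 0
Saturday 08:00 start Tech Take → 1
Saturday 09:00 start Percussion Rehearsal → 2
Saturday 16:00 end Tech Take → 1
Saturday 17:00 end Percussion Rehearsal → 0
Sunday 09:00 start Full Tracking → 1
Sunday 17:00 end Full Tracking → 0
Peak is 3, at Friday 13:00 (Full Block, Percussion Warm-up, Strings Tracking).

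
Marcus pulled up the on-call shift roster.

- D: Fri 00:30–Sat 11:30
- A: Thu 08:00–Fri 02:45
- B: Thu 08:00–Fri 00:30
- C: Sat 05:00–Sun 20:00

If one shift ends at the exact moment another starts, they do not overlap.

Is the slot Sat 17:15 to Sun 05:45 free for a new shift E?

No — it overlaps C

A: ends Fri 02:45 at or before E starts Sat 17:15 → clear.
B: ends Fri 00:30 at or before E starts Sat 17:15 → clear.
D: ends Sat 11:30 at or before E starts Sat 17:15 → clear.
C: starts Sat 05:00 before E ends Sun 05:45, and ends Sun 20:00 after E starts Sat 17:15 → overlap.
E overlaps C.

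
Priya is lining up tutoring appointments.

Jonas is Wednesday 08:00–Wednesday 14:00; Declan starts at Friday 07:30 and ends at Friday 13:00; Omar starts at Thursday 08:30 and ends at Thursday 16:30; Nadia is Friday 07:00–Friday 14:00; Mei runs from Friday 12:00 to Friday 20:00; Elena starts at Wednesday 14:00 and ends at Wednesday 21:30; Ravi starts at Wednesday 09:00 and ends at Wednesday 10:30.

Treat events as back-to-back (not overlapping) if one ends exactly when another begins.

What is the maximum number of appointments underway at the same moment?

3

Walk through starts and ends in time order (an end at T is processed before a start at T):
Wednesday 08:00 start Jonas → 1
Wednesday 09:00 start Ravi → 2
Wednesday 10:30 end Ravi → 1
Wednesday 14:00 end Jonas → 0
Wednesday 14:00 start Elena → 1
Wednesday 21:30 end Elena → 0
Thursday 08:30 start Omar → 1
Thursday 16:30 end Omar → 0
Friday 07:00 start Nadia → 1
Friday 07:30 start Declan → 2
Friday 12:00 start Mei → 3
Friday 13:00 end Declan → 2
Friday 14:00 end Nadia → 1
Friday 20:00 end Mei → 0
Peak is 3, at Friday 12:00 (Declan, Mei, Nadia).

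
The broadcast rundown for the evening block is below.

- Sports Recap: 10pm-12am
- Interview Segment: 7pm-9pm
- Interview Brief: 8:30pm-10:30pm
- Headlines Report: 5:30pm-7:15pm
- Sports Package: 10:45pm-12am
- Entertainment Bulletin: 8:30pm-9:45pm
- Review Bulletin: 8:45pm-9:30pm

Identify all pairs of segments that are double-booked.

Entertainment Bulletin & Interview Brief, Entertainment Bulletin & Interview Segment, Entertainment Bulletin & Review Bulletin, Headlines Report & Interview Segment, Interview Brief & Interview Segment, Interview Brief & Review Bulletin, Interview Brief & Sports Recap, Interview Segment & Review Bulletin, Sports Package & Sports Recap

Sorted by start: Headlines Report, Interview Segment, Interview Brief, Entertainment Bulletin, Review Bulletin, Sports Recap, Sports Package.
Interview Segment starts before Headlines Report ends → Headlines Report and Interview Segment overlap.
Interview Brief starts after Headlines Report ends — done with Headlines Report.
Interview Brief starts before Interview Segment ends → Interview Segment and Interview Brief overlap.
Entertainment Bulletin starts before Interview Segment ends → Interview Segment and Entertainment Bulletin overlap.
Review Bulletin starts before Interview Segment ends → Interview Segment and Review Bulletin overlap.
Sports Recap starts after Interview Segment ends — done with Interview Segment.
Entertainment Bulletin starts before Interview Brief ends → Interview Brief and Entertainment Bulletin overlap.
Review Bulletin starts before Interview Brief ends → Interview Brief and Review Bulletin overlap.
Sports Recap starts before Interview Brief ends → Interview Brief and Sports Recap overlap.
Sports Package starts after Interview Brief ends.
Review Bulletin starts before Entertainment Bulletin ends → Entertainment Bulletin and Review Bulletin overlap.
Sports Recap starts after Entertainment Bulletin ends — done with Entertainment Bulletin.
Sports Recap starts after Review Bulletin ends — done with Review Bulletin.
Sports Package starts before Sports Recap ends → Sports Recap and Sports Package overlap.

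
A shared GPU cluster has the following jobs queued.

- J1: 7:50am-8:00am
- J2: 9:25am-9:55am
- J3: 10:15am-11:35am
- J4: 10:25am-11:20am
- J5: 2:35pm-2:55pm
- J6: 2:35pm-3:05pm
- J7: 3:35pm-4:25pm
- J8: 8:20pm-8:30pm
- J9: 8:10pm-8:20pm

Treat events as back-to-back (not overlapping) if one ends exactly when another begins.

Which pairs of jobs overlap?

J3 & J4, J5 & J6

Sorted by start: J1, J2, J3, J4, J5, J6, J7, J9, J8.
J2 starts after J1 ends; J1 is clear from here.
J3 starts after J2 ends; J2 is clear from here.
J4 starts before J3 ends → J3 and J4 overlap.
J5 starts after J3 ends; J3 is clear from here.
J5 starts after J4 ends; J4 is clear from here.
J6 starts before J5 ends → J5 and J6 overlap.
J7 starts after J5 ends; J5 is clear from here.
J7 starts after J6 ends; J6 is clear from here.
J9 starts after J7 ends; J7 is clear from here.
J8 starts exactly when J9 ends (back-to-back, no overlap).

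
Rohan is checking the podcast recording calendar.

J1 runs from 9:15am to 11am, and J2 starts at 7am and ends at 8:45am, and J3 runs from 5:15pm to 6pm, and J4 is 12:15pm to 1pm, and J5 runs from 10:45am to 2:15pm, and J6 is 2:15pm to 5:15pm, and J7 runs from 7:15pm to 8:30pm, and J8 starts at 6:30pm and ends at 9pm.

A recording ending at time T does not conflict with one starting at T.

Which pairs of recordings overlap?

J1 & J5, J4 & J5, J7 & J8

Two intervals overlap when each starts before the other ends.
Sorted by start: J2, J1, J5, J4, J6, J3, J8, J7.
J1 starts after J2 ends, so nothing later overlaps J2 either.
J5 starts before J1 ends → J1 and J5 overlap.
J4 starts after J1 ends, so nothing later overlaps J1 either.
J4 starts before J5 ends → J5 and J4 overlap.
J6 starts exactly when J5 ends (back-to-back, no overlap), so nothing later overlaps J5 either.
J6 starts after J4 ends, so nothing later overlaps J4 either.
J3 starts exactly when J6 ends (back-to-back, no overlap), so nothing later overlaps J6 either.
J8 starts after J3 ends, so nothing later overlaps J3 either.
J7 starts before J8 ends → J8 and J7 overlap.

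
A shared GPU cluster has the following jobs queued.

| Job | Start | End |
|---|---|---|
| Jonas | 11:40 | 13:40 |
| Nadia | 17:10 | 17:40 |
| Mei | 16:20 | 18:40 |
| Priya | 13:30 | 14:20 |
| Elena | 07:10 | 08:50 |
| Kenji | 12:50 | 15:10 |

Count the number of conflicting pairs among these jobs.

Sorted by start: Elena, Jonas, Kenji, Priya, Mei, Nadia.
Jonas starts after Elena ends — done with Elena.
Kenji starts before Jonas ends → Jonas and Kenji overlap.
Priya starts before Jonas ends → Jonas and Priya overlap.
Mei starts after Jonas ends — done with Jonas.
Priya starts before Kenji ends → Kenji and Priya overlap.
Mei starts after Kenji ends — done with Kenji.
Mei starts after Priya ends — done with Priya.
Nadia starts before Mei ends → Mei and Nadia overlap.
Overlapping pairs: Jonas & Kenji, Jonas & Priya, Kenji & Priya, Mei & Nadia — 4 in total.

4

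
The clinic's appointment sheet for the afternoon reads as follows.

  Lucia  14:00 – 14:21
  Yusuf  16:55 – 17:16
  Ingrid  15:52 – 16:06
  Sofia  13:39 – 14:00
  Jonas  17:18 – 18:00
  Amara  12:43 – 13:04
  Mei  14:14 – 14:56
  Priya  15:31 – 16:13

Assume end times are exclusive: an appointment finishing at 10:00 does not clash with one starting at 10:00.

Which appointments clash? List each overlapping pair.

Sorted by start: Amara, Sofia, Lucia, Mei, Priya, Ingrid, Yusuf, Jonas.
Sofia starts after Amara ends, so Amara has no further overlaps.
Lucia starts exactly when Sofia ends (back-to-back, no overlap), so Sofia has no further overlaps.
Mei starts before Lucia ends → Lucia and Mei overlap.
Priya starts after Lucia ends, so Lucia has no further overlaps.
Priya starts after Mei ends, so Mei has no further overlaps.
Ingrid starts before Priya ends → Priya and Ingrid overlap.
Yusuf starts after Priya ends, so Priya has no further overlaps.
Yusuf starts after Ingrid ends, so Ingrid has no further overlaps.
Jonas starts after Yusuf ends.

Ingrid & Priya, Lucia & Mei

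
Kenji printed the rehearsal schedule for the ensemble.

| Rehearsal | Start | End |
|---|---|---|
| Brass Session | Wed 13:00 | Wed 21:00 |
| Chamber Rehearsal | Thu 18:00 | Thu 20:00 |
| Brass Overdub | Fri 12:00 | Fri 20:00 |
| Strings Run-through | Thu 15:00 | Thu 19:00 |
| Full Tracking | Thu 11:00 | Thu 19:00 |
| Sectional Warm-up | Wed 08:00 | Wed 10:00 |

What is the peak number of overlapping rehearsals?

3

Sort all start/end points and keep a running count:
Wed 08:00 start Sectional Warm-up → 1
Wed 10:00 end Sectional Warm-up → 0
Wed 13:00 start Brass Session → 1
Wed 21:00 end Brass Session → 0
Thu 11:00 start Full Tracking → 1
Thu 15:00 start Strings Run-through → 2
Thu 18:00 start Chamber Rehearsal → 3
Thu 19:00 end Full Tracking → 2
Thu 19:00 end Strings Run-through → 1
Thu 20:00 end Chamber Rehearsal → 0
Fri 12:00 start Brass Overdub → 1
Fri 20:00 end Brass Overdub → 0
Peak is 3, at Thu 18:00 (Chamber Rehearsal, Full Tracking, Strings Run-through).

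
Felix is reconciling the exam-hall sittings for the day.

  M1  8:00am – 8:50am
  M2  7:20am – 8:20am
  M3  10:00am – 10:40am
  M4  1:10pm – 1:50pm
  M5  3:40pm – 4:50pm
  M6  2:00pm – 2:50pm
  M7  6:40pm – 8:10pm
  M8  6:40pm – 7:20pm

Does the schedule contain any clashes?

Sorted by start: M2, M1, M3, M4, M6, M5, M7, M8.
M1 starts before M2 ends → M2 and M1 overlap.
That's a conflict, so the schedule is not conflict-free.

Yes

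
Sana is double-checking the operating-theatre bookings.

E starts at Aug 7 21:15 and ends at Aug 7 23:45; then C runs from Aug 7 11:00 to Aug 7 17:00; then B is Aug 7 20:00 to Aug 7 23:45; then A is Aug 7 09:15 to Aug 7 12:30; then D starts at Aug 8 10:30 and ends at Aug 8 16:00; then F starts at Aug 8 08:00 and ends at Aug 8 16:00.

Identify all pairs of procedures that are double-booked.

A & C, B & E, D & F

Sorted by start: A, C, B, E, F, D.
C starts before A ends → A and C overlap.
B starts after A ends, so A has no further overlaps.
B starts after C ends, so C has no further overlaps.
E starts before B ends → B and E overlap.
F starts after B ends, so B has no further overlaps.
F starts after E ends, so E has no further overlaps.
D starts before F ends → F and D overlap.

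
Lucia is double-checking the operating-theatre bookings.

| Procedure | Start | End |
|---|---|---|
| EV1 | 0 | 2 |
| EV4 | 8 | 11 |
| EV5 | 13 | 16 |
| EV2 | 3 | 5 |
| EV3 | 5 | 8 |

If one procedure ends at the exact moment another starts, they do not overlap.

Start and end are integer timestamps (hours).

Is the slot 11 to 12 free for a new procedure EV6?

EV1: ends 2 at or before EV6 starts 11 → clear.
EV2: ends 5 at or before EV6 starts 11 → clear.
EV3: ends 8 at or before EV6 starts 11 → clear.
EV4: ends 11 at or before EV6 starts 11 → clear.
EV5: starts 13 at or after EV6 ends 12 → clear.

Yes — the slot is free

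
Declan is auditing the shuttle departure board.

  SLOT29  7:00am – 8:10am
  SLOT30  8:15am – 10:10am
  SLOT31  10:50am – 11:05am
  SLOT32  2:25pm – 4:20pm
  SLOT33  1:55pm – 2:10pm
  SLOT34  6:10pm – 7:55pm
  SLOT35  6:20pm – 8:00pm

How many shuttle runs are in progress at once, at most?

Sort all start/end points and keep a running count:
7:00am start SLOT29 → 1
8:10am end SLOT29 → 0
8:15am start SLOT30 → 1
10:10am end SLOT30 → 0
10:50am start SLOT31 → 1
11:05am end SLOT31 → 0
1:55pm start SLOT33 → 1
2:10pm end SLOT33 → 0
2:25pm start SLOT32 → 1
4:20pm end SLOT32 → 0
6:10pm start SLOT34 → 1
6:20pm start SLOT35 → 2
7:55pm end SLOT34 → 1
8:00pm end SLOT35 → 0
Peak is 2, at 6:20pm (SLOT34, SLOT35).

2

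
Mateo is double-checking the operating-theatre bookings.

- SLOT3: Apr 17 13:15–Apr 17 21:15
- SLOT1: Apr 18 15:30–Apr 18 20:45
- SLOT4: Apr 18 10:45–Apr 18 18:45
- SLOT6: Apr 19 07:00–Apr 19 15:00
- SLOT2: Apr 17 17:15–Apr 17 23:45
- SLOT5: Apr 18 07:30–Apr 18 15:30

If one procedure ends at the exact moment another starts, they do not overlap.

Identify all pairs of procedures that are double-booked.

Sorted by start: SLOT3, SLOT2, SLOT5, SLOT4, SLOT1, SLOT6.
SLOT2 starts before SLOT3 ends → SLOT3 and SLOT2 overlap.
SLOT5 starts after SLOT3 ends — done with SLOT3.
SLOT5 starts after SLOT2 ends — done with SLOT2.
SLOT4 starts before SLOT5 ends → SLOT5 and SLOT4 overlap.
SLOT1 starts exactly when SLOT5 ends (back-to-back, no overlap) — done with SLOT5.
SLOT1 starts before SLOT4 ends → SLOT4 and SLOT1 overlap.
SLOT6 starts after SLOT4 ends.
SLOT6 starts after SLOT1 ends.

SLOT1 & SLOT4, SLOT2 & SLOT3, SLOT4 & SLOT5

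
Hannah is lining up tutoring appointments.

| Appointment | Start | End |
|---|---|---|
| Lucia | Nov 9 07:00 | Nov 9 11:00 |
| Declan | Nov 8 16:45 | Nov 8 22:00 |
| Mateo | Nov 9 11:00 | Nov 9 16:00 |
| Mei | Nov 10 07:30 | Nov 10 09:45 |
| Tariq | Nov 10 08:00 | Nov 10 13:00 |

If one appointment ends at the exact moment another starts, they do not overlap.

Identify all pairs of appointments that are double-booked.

Mei & Tariq

Check each pair: they overlap iff neither finishes before the other starts.
Sorted by start: Declan, Lucia, Mateo, Mei, Tariq.
Lucia starts after Declan ends, so nothing later overlaps Declan either.
Mateo starts exactly when Lucia ends (back-to-back, no overlap), so nothing later overlaps Lucia either.
Mei starts after Mateo ends, so nothing later overlaps Mateo either.
Tariq starts before Mei ends → Mei and Tariq overlap.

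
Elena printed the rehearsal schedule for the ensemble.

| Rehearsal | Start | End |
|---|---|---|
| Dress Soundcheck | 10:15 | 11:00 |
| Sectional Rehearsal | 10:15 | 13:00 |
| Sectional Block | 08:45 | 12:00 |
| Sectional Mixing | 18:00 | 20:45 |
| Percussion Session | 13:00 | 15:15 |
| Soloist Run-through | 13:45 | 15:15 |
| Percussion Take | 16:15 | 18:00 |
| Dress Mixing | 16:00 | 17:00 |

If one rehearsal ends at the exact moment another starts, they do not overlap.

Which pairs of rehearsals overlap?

Sorted by start: Sectional Block, Dress Soundcheck, Sectional Rehearsal, Percussion Session, Soloist Run-through, Dress Mixing, Percussion Take, Sectional Mixing.
Dress Soundcheck starts before Sectional Block ends → Sectional Block and Dress Soundcheck overlap.
Sectional Rehearsal starts before Sectional Block ends → Sectional Block and Sectional Rehearsal overlap.
Percussion Session starts after Sectional Block ends, so Sectional Block has no further overlaps.
Sectional Rehearsal starts before Dress Soundcheck ends → Dress Soundcheck and Sectional Rehearsal overlap.
Percussion Session starts after Dress Soundcheck ends, so Dress Soundcheck has no further overlaps.
Percussion Session starts exactly when Sectional Rehearsal ends (back-to-back, no overlap), so Sectional Rehearsal has no further overlaps.
Soloist Run-through starts before Percussion Session ends → Percussion Session and Soloist Run-through overlap.
Dress Mixing starts after Percussion Session ends, so Percussion Session has no further overlaps.
Dress Mixing starts after Soloist Run-through ends, so Soloist Run-through has no further overlaps.
Percussion Take starts before Dress Mixing ends → Dress Mixing and Percussion Take overlap.
Sectional Mixing starts after Dress Mixing ends.
Sectional Mixing starts exactly when Percussion Take ends (back-to-back, no overlap).

Dress Mixing & Percussion Take, Dress Soundcheck & Sectional Block, Dress Soundcheck & Sectional Rehearsal, Percussion Session & Soloist Run-through, Sectional Block & Sectional Rehearsal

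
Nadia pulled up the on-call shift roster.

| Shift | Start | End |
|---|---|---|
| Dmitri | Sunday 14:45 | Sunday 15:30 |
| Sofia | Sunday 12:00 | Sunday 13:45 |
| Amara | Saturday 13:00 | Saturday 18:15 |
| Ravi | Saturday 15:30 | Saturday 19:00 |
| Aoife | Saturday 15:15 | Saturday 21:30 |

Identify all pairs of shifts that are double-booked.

Two intervals overlap when each starts before the other ends.
Sorted by start: Amara, Aoife, Ravi, Sofia, Dmitri.
Aoife starts before Amara ends → Amara and Aoife overlap.
Ravi starts before Amara ends → Amara and Ravi overlap.
Sofia starts after Amara ends; Amara is clear from here.
Ravi starts before Aoife ends → Aoife and Ravi overlap.
Sofia starts after Aoife ends; Aoife is clear from here.
Sofia starts after Ravi ends; Ravi is clear from here.
Dmitri starts after Sofia ends.

Amara & Aoife, Amara & Ravi, Aoife & Ravi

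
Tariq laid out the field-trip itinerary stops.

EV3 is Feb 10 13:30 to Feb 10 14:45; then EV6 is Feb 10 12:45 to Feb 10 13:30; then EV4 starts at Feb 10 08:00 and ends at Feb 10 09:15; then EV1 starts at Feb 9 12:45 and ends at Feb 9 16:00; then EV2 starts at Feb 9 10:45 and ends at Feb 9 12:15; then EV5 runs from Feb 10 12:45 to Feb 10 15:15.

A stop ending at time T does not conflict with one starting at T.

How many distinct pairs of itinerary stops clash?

2

Sorted by start: EV2, EV1, EV4, EV5, EV6, EV3.
EV1 starts after EV2 ends; EV2 is clear from here.
EV4 starts after EV1 ends; EV1 is clear from here.
EV5 starts after EV4 ends; EV4 is clear from here.
EV6 starts before EV5 ends → EV5 and EV6 overlap.
EV3 starts before EV5 ends → EV5 and EV3 overlap.
EV3 starts exactly when EV6 ends (back-to-back, no overlap).
Overlapping pairs: EV3 & EV5, EV5 & EV6 — 2 in total.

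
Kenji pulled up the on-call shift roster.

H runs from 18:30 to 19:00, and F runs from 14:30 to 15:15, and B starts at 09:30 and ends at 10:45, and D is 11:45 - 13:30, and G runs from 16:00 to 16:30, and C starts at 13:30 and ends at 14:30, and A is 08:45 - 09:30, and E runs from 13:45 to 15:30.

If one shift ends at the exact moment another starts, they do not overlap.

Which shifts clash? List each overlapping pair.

Sorted by start: A, B, D, C, E, F, G, H.
B starts exactly when A ends (back-to-back, no overlap); A is clear from here.
D starts after B ends; B is clear from here.
C starts exactly when D ends (back-to-back, no overlap); D is clear from here.
E starts before C ends → C and E overlap.
F starts exactly when C ends (back-to-back, no overlap); C is clear from here.
F starts before E ends → E and F overlap.
G starts after E ends; E is clear from here.
G starts after F ends; F is clear from here.
H starts after G ends.

C & E, E & F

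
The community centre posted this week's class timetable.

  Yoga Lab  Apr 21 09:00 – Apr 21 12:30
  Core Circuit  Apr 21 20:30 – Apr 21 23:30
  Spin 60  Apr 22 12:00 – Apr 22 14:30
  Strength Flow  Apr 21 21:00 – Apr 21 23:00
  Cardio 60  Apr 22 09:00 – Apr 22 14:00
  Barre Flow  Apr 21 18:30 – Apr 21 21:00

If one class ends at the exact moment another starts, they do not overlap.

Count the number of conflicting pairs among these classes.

Sorted by start: Yoga Lab, Barre Flow, Core Circuit, Strength Flow, Cardio 60, Spin 60.
Barre Flow starts after Yoga Lab ends; Yoga Lab is clear from here.
Core Circuit starts before Barre Flow ends → Barre Flow and Core Circuit overlap.
Strength Flow starts exactly when Barre Flow ends (back-to-back, no overlap); Barre Flow is clear from here.
Strength Flow starts before Core Circuit ends → Core Circuit and Strength Flow overlap.
Cardio 60 starts after Core Circuit ends; Core Circuit is clear from here.
Cardio 60 starts after Strength Flow ends; Strength Flow is clear from here.
Spin 60 starts before Cardio 60 ends → Cardio 60 and Spin 60 overlap.
Overlapping pairs: Barre Flow & Core Circuit, Cardio 60 & Spin 60, Core Circuit & Strength Flow — 3 in total.

3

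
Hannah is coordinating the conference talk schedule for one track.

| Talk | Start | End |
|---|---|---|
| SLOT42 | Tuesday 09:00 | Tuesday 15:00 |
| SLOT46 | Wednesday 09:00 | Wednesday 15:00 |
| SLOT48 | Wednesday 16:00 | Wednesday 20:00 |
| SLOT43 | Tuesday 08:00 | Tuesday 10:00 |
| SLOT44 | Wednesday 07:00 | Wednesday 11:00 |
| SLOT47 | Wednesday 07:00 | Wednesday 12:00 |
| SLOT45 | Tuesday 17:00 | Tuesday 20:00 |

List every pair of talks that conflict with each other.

Two intervals overlap when each starts before the other ends.
Sorted by start: SLOT43, SLOT42, SLOT45, SLOT44, SLOT47, SLOT46, SLOT48.
SLOT42 starts before SLOT43 ends → SLOT43 and SLOT42 overlap.
SLOT45 starts after SLOT43 ends — done with SLOT43.
SLOT45 starts after SLOT42 ends — done with SLOT42.
SLOT44 starts after SLOT45 ends — done with SLOT45.
SLOT47 starts before SLOT44 ends → SLOT44 and SLOT47 overlap.
SLOT46 starts before SLOT44 ends → SLOT44 and SLOT46 overlap.
SLOT48 starts after SLOT44 ends.
SLOT46 starts before SLOT47 ends → SLOT47 and SLOT46 overlap.
SLOT48 starts after SLOT47 ends.
SLOT48 starts after SLOT46 ends.

SLOT42 & SLOT43, SLOT44 & SLOT46, SLOT44 & SLOT47, SLOT46 & SLOT47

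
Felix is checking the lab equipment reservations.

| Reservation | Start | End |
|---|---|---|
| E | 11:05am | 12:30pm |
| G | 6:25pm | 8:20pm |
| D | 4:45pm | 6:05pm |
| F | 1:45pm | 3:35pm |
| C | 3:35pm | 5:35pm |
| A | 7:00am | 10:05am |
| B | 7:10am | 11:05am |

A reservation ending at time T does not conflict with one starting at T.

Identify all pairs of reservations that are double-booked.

A & B, C & D

Sorted by start: A, B, E, F, C, D, G.
B starts before A ends → A and B overlap.
E starts after A ends; A is clear from here.
E starts exactly when B ends (back-to-back, no overlap); B is clear from here.
F starts after E ends; E is clear from here.
C starts exactly when F ends (back-to-back, no overlap); F is clear from here.
D starts before C ends → C and D overlap.
G starts after C ends.
G starts after D ends.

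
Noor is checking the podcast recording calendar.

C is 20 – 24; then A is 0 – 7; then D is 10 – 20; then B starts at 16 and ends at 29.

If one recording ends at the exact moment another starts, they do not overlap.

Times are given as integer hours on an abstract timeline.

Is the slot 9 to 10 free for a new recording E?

A: ends 7 at or before E starts 9 → clear.
D: starts 10 at or after E ends 10 → clear.
B: starts 16 at or after E ends 10 → clear.
C: starts 20 at or after E ends 10 → clear.

Yes — the slot is free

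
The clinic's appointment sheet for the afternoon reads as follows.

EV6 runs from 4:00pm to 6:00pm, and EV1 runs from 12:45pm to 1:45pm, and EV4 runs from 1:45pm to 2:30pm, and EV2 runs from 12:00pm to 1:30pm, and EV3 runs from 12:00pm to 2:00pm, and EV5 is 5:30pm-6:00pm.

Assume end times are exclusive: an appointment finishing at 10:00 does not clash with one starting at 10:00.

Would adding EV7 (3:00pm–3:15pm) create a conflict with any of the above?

EV2: ends 1:30pm at or before EV7 starts 3:00pm → clear.
EV3: ends 2:00pm at or before EV7 starts 3:00pm → clear.
EV1: ends 1:45pm at or before EV7 starts 3:00pm → clear.
EV4: ends 2:30pm at or before EV7 starts 3:00pm → clear.
EV6: starts 4:00pm at or after EV7 ends 3:15pm → clear.
EV5: starts 5:30pm at or after EV7 ends 3:15pm → clear.

No — it doesn't clash with anything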